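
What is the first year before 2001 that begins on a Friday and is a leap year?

Jan 1 advances by 2 weekdays after a leap year and by 1 after a common year.
2001: Jan 1 is Monday.
2000: Saturday (leap)
1999: Friday
1998: Thursday
1997: Wednesday
1996: Monday (leap)
1995: Sunday
1994: Saturday
1993: Friday
1992: Wednesday (leap)
1991: Tuesday
1990: Monday
1989: Sunday
1988: Friday (leap)
1988 begins on a Friday and is a leap year.

1988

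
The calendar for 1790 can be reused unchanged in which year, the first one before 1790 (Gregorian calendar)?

1779

Two years share a calendar iff Jan 1 falls on the same weekday and both are leap or both are common. 1790: Jan 1 is Friday, common year.
1789: Jan 1 Thursday, common
1788: Jan 1 Tuesday, leap
1787: Jan 1 Monday, common
1786: Jan 1 Sunday, common
1785: Jan 1 Saturday, common
1784: Jan 1 Thursday, leap
1783: Jan 1 Wednesday, common
1782: Jan 1 Tuesday, common
1781: Jan 1 Monday, common
1780: Jan 1 Saturday, leap
1779: Jan 1 Friday, common
1779 matches on both conditions.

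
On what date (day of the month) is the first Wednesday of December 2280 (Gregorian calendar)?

1

December 1, 2280 is a Wednesday, so the first Wednesday is the 1st.
The first Wednesday is 1 + 0 = 1.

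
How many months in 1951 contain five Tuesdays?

4

A month of length L has five Tuesdays iff its first Tuesday is on day ≤ L−28 (so day 1–3 in a 31-day month, 1–2 in a 30-day month, day 1 in a leap February).
Checking each month of 1951: Jan starts Mon (31d) ✓; Feb starts Thu (28d); Mar starts Thu (31d); Apr starts Sun (30d); May starts Tue (31d) ✓; Jun starts Fri (30d); Jul starts Sun (31d) ✓; Aug starts Wed (31d); Sep starts Sat (30d); Oct starts Mon (31d) ✓; Nov starts Thu (30d); Dec starts Sat (31d).
Five-Tuesday months: January, May, July, October → 4.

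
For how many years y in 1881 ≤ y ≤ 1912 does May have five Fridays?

13

May has 31 days; it has five Fridays when Friday falls among the first (month-length − 28) days — i.e. when May 1 is one of Friday/Thursday/Wednesday.
May 1 by year: 1881:Sun 1882:Mon 1883:Tue 1884:Thu✓ 1885:Fri✓ 1886:Sat 1887:Sun 1888:Tue 1889:Wed✓ 1890:Thu✓ 1891:Fri✓ 1892:Sun 1893:Mon 1894:Tue 1895:Wed✓ 1896:Fri✓ 1897:Sat 1898:Sun 1899:Mon 1900:Tue 1901:Wed✓ 1902:Thu✓ 1903:Fri✓ 1904:Sun 1905:Mon 1906:Tue 1907:Wed✓ 1908:Fri✓ 1909:Sat 1910:Sun 1911:Mon 1912:Wed✓
Years with five Fridays: 1884, 1885, 1889, 1890, 1891, 1895, 1896, 1901, 1902, 1903, 1907, 1908, 1912 → 13.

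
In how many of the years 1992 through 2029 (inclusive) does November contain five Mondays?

12

November has 30 days; it has five Mondays when Monday falls among the first (month-length − 28) days — i.e. when November 1 is one of Monday/Sunday.
November 1 by year: 1992:Sun✓ 1993:Mon✓ 1994:Tue 1995:Wed 1996:Fri 1997:Sat 1998:Sun✓ 1999:Mon✓ 2000:Wed 2001:Thu 2002:Fri 2003:Sat 2004:Mon✓ 2005:Tue 2006:Wed …(8 more)… 2015:Sun✓ 2016:Tue 2017:Wed 2018:Thu 2019:Fri 2020:Sun✓ 2021:Mon✓ 2022:Tue 2023:Wed 2024:Fri 2025:Sat 2026:Sun✓ 2027:Mon✓ 2028:Wed 2029:Thu
Years with five Mondays: 1992, 1993, 1998, 1999, 2004, 2009, 2010, 2015, 2020, 2021, 2026, 2027 → 12.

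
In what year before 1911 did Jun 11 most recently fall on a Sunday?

From one year to the next, a fixed date's weekday advances by 1, or by 2 when a Feb 29 lies between the two dates.
1911: June 11 is Sunday.
1910: Saturday (−1)
1909: Friday (−1)
1908: Thursday (−1)
1907: Tuesday (−2)
1906: Monday (−1)
1905: Sunday (−1)
Jun 11 falls on a Sunday in 1905.

1905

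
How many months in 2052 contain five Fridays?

4

A month of length L has five Fridays iff its first Friday is on day ≤ L−28 (so day 1–3 in a 31-day month, 1–2 in a 30-day month, day 1 in a leap February).
Checking each month of 2052: Jan starts Mon (31d); Feb starts Thu (29d); Mar starts Fri (31d) ✓; Apr starts Mon (30d); May starts Wed (31d) ✓; Jun starts Sat (30d); Jul starts Mon (31d); Aug starts Thu (31d) ✓; Sep starts Sun (30d); Oct starts Tue (31d); Nov starts Fri (30d) ✓; Dec starts Sun (31d).
Five-Friday months: March, May, August, November → 4.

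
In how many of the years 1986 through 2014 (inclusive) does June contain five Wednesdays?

8

June has 30 days; it has five Wednesdays when Wednesday falls among the first (month-length − 28) days — i.e. when June 1 is one of Wednesday/Tuesday.
June 1 by year: 1986:Sun 1987:Mon 1988:Wed✓ 1989:Thu 1990:Fri 1991:Sat 1992:Mon 1993:Tue✓ 1994:Wed✓ 1995:Thu 1996:Sat 1997:Sun 1998:Mon 1999:Tue✓ 2000:Thu 2001:Fri 2002:Sat 2003:Sun 2004:Tue✓ 2005:Wed✓ 2006:Thu 2007:Fri 2008:Sun 2009:Mon 2010:Tue✓ 2011:Wed✓ 2012:Fri 2013:Sat 2014:Sun
Years with five Wednesdays: 1988, 1993, 1994, 1999, 2004, 2005, 2010, 2011 → 8.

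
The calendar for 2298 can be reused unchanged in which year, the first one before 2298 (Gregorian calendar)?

2287

Two years share a calendar iff Jan 1 falls on the same weekday and both are leap or both are common. 2298: Jan 1 is Saturday, common year.
2297: Jan 1 Friday, common
2296: Jan 1 Wednesday, leap
2295: Jan 1 Tuesday, common
2294: Jan 1 Monday, common
2293: Jan 1 Sunday, common
2292: Jan 1 Friday, leap
2291: Jan 1 Thursday, common
2290: Jan 1 Wednesday, common
2289: Jan 1 Tuesday, common
2288: Jan 1 Sunday, leap
2287: Jan 1 Saturday, common
2287 matches on both conditions.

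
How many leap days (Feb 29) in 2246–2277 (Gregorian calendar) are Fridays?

1

Leap years in 2246–2277: 8 of them.
Feb 29 weekday advances by 5 (mod 7) from one leap year to the next four years later (or differs when a century non-leap intervenes).
Leap-day weekdays: 2248:Tue 2252:Sun 2256:Fri✓ 2260:Wed 2264:Mon 2268:Sat 2272:Thu 2276:Tue
Friday: 2256 → 1.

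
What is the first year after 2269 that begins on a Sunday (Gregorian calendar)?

2271

Jan 1 advances by 2 weekdays after a leap year and by 1 after a common year.
2269: Jan 1 is Friday.
2270: Saturday
2271: Sunday
2271 begins on a Sunday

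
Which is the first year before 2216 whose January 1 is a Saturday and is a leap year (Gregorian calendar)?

2180

Jan 1 advances by 2 weekdays after a leap year and by 1 after a common year.
2216: Jan 1 is Monday (leap).
2215: Sunday
2214: Saturday
2213: Friday
2212: Wednesday (leap)
2211: Tuesday
2210: Monday
2209: Sunday
2208: Friday (leap)
2207: Thursday
2206: Wednesday
2205: Tuesday
2204: Sunday (leap)
2203: Saturday
2202: Friday
2201: Thursday
2200: Wednesday
2199: Tuesday
2198: Monday
2197: Sunday
2196: Friday (leap)
2195: Thursday
2194: Wednesday
2193: Tuesday
2192: Sunday (leap)
2191: Saturday
2190: Friday
2189: Thursday
2188: Tuesday (leap)
2187: Monday
2186: Sunday
2185: Saturday
2184: Thursday (leap)
2183: Wednesday
2182: Tuesday
2181: Monday
2180: Saturday (leap)
2180 begins on a Saturday and is a leap year.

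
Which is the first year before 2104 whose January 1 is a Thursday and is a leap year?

2088

Jan 1 advances by 2 weekdays after a leap year and by 1 after a common year.
2104: Jan 1 is Tuesday (leap).
2103: Monday
2102: Sunday
2101: Saturday
2100: Friday
2099: Thursday
2098: Wednesday
2097: Tuesday
2096: Sunday (leap)
2095: Saturday
2094: Friday
2093: Thursday
2092: Tuesday (leap)
2091: Monday
2090: Sunday
2089: Saturday
2088: Thursday (leap)
2088 begins on a Thursday and is a leap year.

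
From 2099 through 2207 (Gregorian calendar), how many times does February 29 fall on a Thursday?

3

Leap years in 2099–2207: 25 of them.
Feb 29 weekday advances by 5 (mod 7) from one leap year to the next four years later (or differs when a century non-leap intervenes).
Leap-day weekdays: 2104:Fri 2108:Wed 2112:Mon 2116:Sat 2120:Thu✓ 2124:Tue 2128:Sun 2132:Fri 2136:Wed 2140:Mon 2144:Sat 2148:Thu✓ 2152:Tue 2156:Sun 2160:Fri 2164:Wed 2168:Mon 2172:Sat 2176:Thu✓ 2180:Tue 2184:Sun 2188:Fri 2192:Wed 2196:Mon 2204:Wed
Thursday: 2120, 2148, 2176 → 3.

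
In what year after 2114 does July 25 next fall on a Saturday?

From one year to the next, a fixed date's weekday advances by 1, or by 2 when a Feb 29 lies between the two dates.
2114: July 25 is Wednesday.
2115: Thursday (+1)
2116: Saturday (+2)
July 25 falls on a Saturday in 2116.

2116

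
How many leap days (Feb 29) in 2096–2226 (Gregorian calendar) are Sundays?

Leap years in 2096–2226: 31 of them.
Feb 29 weekday advances by 5 (mod 7) from one leap year to the next four years later (or differs when a century non-leap intervenes).
Leap-day weekdays: 2096:Wed 2104:Fri 2108:Wed 2112:Mon 2116:Sat 2120:Thu 2124:Tue 2128:Sun✓ 2132:Fri 2136:Wed 2140:Mon 2144:Sat 2148:Thu …(5 more)… 2172:Sat 2176:Thu 2180:Tue 2184:Sun✓ 2188:Fri 2192:Wed 2196:Mon 2204:Wed 2208:Mon 2212:Sat 2216:Thu 2220:Tue 2224:Sun✓
Sunday: 2128, 2156, 2184, 2224 → 4.

4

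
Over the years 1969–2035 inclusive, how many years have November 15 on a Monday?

10

Track November 15's weekday year by year (advancing +1, or +2 across a Feb 29):
  1969: Sat  1970: Sun (+1)  1971: Mon (+1) ✓  1972: Wed (+2)  1973: Thu (+1)
  1974: Fri (+1)  1975: Sat (+1)  1976: Mon (+2) ✓  1977: Tue (+1)  1978: Wed (+1)
  1979: Thu (+1)  1980: Sat (+2)  1981: Sun (+1)  1982: Mon (+1) ✓  … (39 more years) …
  2022: Tue (+1)  2023: Wed (+1)  2024: Fri (+2)  2025: Sat (+1)  2026: Sun (+1)
  2027: Mon (+1) ✓  2028: Wed (+2)  2029: Thu (+1)  2030: Fri (+1)  2031: Sat (+1)
  2032: Mon (+2) ✓  2033: Tue (+1)  2034: Wed (+1)  2035: Thu (+1)
Monday years: 1971, 1976, 1982, 1993, 1999, 2004, 2010, 2021, 2027, 2032 — 10 in total.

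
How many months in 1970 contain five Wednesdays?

4

A month of length L has five Wednesdays iff its first Wednesday is on day ≤ L−28 (so day 1–3 in a 31-day month, 1–2 in a 30-day month, day 1 in a leap February).
Checking each month of 1970: Jan starts Thu (31d); Feb starts Sun (28d); Mar starts Sun (31d); Apr starts Wed (30d) ✓; May starts Fri (31d); Jun starts Mon (30d); Jul starts Wed (31d) ✓; Aug starts Sat (31d); Sep starts Tue (30d) ✓; Oct starts Thu (31d); Nov starts Sun (30d); Dec starts Tue (31d) ✓.
Five-Wednesday months: April, July, September, December → 4.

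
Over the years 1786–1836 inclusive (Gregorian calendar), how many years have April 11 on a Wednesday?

Track April 11's weekday year by year (advancing +1, or +2 across a Feb 29):
  1786: Tue  1787: Wed (+1) ✓  1788: Fri (+2)  1789: Sat (+1)  1790: Sun (+1)
  1791: Mon (+1)  1792: Wed (+2) ✓  1793: Thu (+1)  1794: Fri (+1)  1795: Sat (+1)
  1796: Mon (+2)  1797: Tue (+1)  1798: Wed (+1) ✓  1799: Thu (+1)  … (23 more years) …
  1823: Fri (+1)  1824: Sun (+2)  1825: Mon (+1)  1826: Tue (+1)  1827: Wed (+1) ✓
  1828: Fri (+2)  1829: Sat (+1)  1830: Sun (+1)  1831: Mon (+1)  1832: Wed (+2) ✓
  1833: Thu (+1)  1834: Fri (+1)  1835: Sat (+1)  1836: Mon (+2)
Wednesday years: 1787, 1792, 1798, 1804, 1810, 1821, 1827, 1832 — 8 in total.

8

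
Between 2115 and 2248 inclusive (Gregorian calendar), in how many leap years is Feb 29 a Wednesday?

5

Leap years in 2115–2248: 33 of them.
Feb 29 weekday advances by 5 (mod 7) from one leap year to the next four years later (or differs when a century non-leap intervenes).
Leap-day weekdays: 2116:Sat 2120:Thu 2124:Tue 2128:Sun 2132:Fri 2136:Wed✓ 2140:Mon 2144:Sat 2148:Thu 2152:Tue 2156:Sun 2160:Fri 2164:Wed✓ …(7 more)… 2196:Mon 2204:Wed✓ 2208:Mon 2212:Sat 2216:Thu 2220:Tue 2224:Sun 2228:Fri 2232:Wed✓ 2236:Mon 2240:Sat 2244:Thu 2248:Tue
Wednesday: 2136, 2164, 2192, 2204, 2232 → 5.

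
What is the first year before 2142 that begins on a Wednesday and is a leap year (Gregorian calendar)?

2116

Jan 1 advances by 2 weekdays after a leap year and by 1 after a common year.
2142: Jan 1 is Monday.
2141: Sunday
2140: Friday (leap)
2139: Thursday
2138: Wednesday
2137: Tuesday
2136: Sunday (leap)
2135: Saturday
2134: Friday
2133: Thursday
2132: Tuesday (leap)
2131: Monday
2130: Sunday
2129: Saturday
2128: Thursday (leap)
2127: Wednesday
2126: Tuesday
2125: Monday
2124: Saturday (leap)
2123: Friday
2122: Thursday
2121: Wednesday
2120: Monday (leap)
2119: Sunday
2118: Saturday
2117: Friday
2116: Wednesday (leap)
2116 begins on a Wednesday and is a leap year.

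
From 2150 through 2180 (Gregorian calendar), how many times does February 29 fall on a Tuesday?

Leap years in 2150–2180: 8 of them.
Feb 29 weekday advances by 5 (mod 7) from one leap year to the next four years later (or differs when a century non-leap intervenes).
Leap-day weekdays: 2152:Tue✓ 2156:Sun 2160:Fri 2164:Wed 2168:Mon 2172:Sat 2176:Thu 2180:Tue✓
Tuesday: 2152, 2180 → 2.

2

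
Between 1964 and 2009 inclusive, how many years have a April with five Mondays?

April has 30 days; it has five Mondays when Monday falls among the first (month-length − 28) days — i.e. when April 1 is one of Monday/Sunday.
April 1 by year: 1964:Wed 1965:Thu 1966:Fri 1967:Sat 1968:Mon✓ 1969:Tue 1970:Wed 1971:Thu 1972:Sat 1973:Sun✓ 1974:Mon✓ 1975:Tue 1976:Thu 1977:Fri 1978:Sat …(16 more)… 1995:Sat 1996:Mon✓ 1997:Tue 1998:Wed 1999:Thu 2000:Sat 2001:Sun✓ 2002:Mon✓ 2003:Tue 2004:Thu 2005:Fri 2006:Sat 2007:Sun✓ 2008:Tue 2009:Wed
Years with five Mondays: 1968, 1973, 1974, 1979, 1984, 1985, 1990, 1991, 1996, 2001, 2002, 2007 → 12.

12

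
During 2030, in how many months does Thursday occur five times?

4

A month of length L has five Thursdays iff its first Thursday is on day ≤ L−28 (so day 1–3 in a 31-day month, 1–2 in a 30-day month, day 1 in a leap February).
Checking each month of 2030: Jan starts Tue (31d) ✓; Feb starts Fri (28d); Mar starts Fri (31d); Apr starts Mon (30d); May starts Wed (31d) ✓; Jun starts Sat (30d); Jul starts Mon (31d); Aug starts Thu (31d) ✓; Sep starts Sun (30d); Oct starts Tue (31d) ✓; Nov starts Fri (30d); Dec starts Sun (31d).
Five-Thursday months: January, May, August, October → 4.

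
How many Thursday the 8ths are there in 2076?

1

Check the 8th of each month of 2076: Jan 8: Wed, Feb 8: Sat, Mar 8: Sun, Apr 8: Wed, May 8: Fri, Jun 8: Mon, Jul 8: Wed, Aug 8: Sat, Sep 8: Tue, Oct 8: Thu, Nov 8: Sun, Dec 8: Tue.
Thursday occurs in October — 1 month.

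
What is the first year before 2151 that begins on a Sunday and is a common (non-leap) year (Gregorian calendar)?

2147

Jan 1 advances by 2 weekdays after a leap year and by 1 after a common year.
2151: Jan 1 is Friday.
2150: Thursday
2149: Wednesday
2148: Monday (leap)
2147: Sunday
2147 begins on a Sunday and is a common year.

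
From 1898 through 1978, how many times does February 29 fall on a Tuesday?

3

Leap years in 1898–1978: 19 of them.
Feb 29 weekday advances by 5 (mod 7) from one leap year to the next four years later (or differs when a century non-leap intervenes).
Leap-day weekdays: 1904:Mon 1908:Sat 1912:Thu 1916:Tue✓ 1920:Sun 1924:Fri 1928:Wed 1932:Mon 1936:Sat 1940:Thu 1944:Tue✓ 1948:Sun 1952:Fri 1956:Wed 1960:Mon 1964:Sat 1968:Thu 1972:Tue✓ 1976:Sun
Tuesday: 1916, 1944, 1972 → 3.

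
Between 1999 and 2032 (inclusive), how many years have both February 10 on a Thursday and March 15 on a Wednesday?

2

Check each year's weekday for February 10 and March 15:
  1999: Wed/Mon  2000: Thu/Wed ✓  2001: Sat/Thu  2002: Sun/Fri  2003: Mon/Sat  2004: Tue/Mon  2005: Thu/Tue  2006: Fri/Wed  2007: Sat/Thu  2008: Sun/Sat  2009: Tue/Sun  2010: Wed/Mon  2011: Thu/Tue  2012: Fri/Thu  …(6 more)…  2019: Sun/Fri  2020: Mon/Sun  2021: Wed/Mon  2022: Thu/Tue  2023: Fri/Wed  2024: Sat/Fri  2025: Mon/Sat  2026: Tue/Sun  2027: Wed/Mon  2028: Thu/Wed ✓  2029: Sat/Thu  2030: Sun/Fri  2031: Mon/Sat  2032: Tue/Mon
Both conditions hold in: 2000, 2028 — 2.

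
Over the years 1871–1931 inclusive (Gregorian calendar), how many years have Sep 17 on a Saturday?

8

Track Sep 17's weekday year by year (advancing +1, or +2 across a Feb 29):
  1871: Sun  1872: Tue (+2)  1873: Wed (+1)  1874: Thu (+1)  1875: Fri (+1)
  1876: Sun (+2)  1877: Mon (+1)  1878: Tue (+1)  1879: Wed (+1)  1880: Fri (+2)
  1881: Sat (+1) ✓  1882: Sun (+1)  1883: Mon (+1)  1884: Wed (+2)  … (33 more years) …
  1918: Tue (+1)  1919: Wed (+1)  1920: Fri (+2)  1921: Sat (+1) ✓  1922: Sun (+1)
  1923: Mon (+1)  1924: Wed (+2)  1925: Thu (+1)  1926: Fri (+1)  1927: Sat (+1) ✓
  1928: Mon (+2)  1929: Tue (+1)  1930: Wed (+1)  1931: Thu (+1)
Saturday years: 1881, 1887, 1892, 1898, 1904, 1910, 1921, 1927 — 8 in total.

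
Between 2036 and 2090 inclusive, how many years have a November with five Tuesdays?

16

November has 30 days; it has five Tuesdays when Tuesday falls among the first (month-length − 28) days — i.e. when November 1 is one of Tuesday/Monday.
November 1 by year: 2036:Sat 2037:Sun 2038:Mon✓ 2039:Tue✓ 2040:Thu 2041:Fri 2042:Sat 2043:Sun 2044:Tue✓ 2045:Wed 2046:Thu 2047:Fri 2048:Sun 2049:Mon✓ 2050:Tue✓ …(25 more)… 2076:Sun 2077:Mon✓ 2078:Tue✓ 2079:Wed 2080:Fri 2081:Sat 2082:Sun 2083:Mon✓ 2084:Wed 2085:Thu 2086:Fri 2087:Sat 2088:Mon✓ 2089:Tue✓ 2090:Wed
Years with five Tuesdays: 2038, 2039, 2044, 2049, 2050, 2055, 2060, 2061, 2066, 2067, 2072, 2077, 2078, 2083, 2088, 2089 → 16.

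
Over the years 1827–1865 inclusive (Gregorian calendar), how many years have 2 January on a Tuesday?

5

Track 2 January's weekday year by year (advancing +1, or +2 across a Feb 29):
  1827: Tue ✓  1828: Wed (+1)  1829: Fri (+2)  1830: Sat (+1)  1831: Sun (+1)
  1832: Mon (+1)  1833: Wed (+2)  1834: Thu (+1)  1835: Fri (+1)  1836: Sat (+1)
  1837: Mon (+2)  1838: Tue (+1) ✓  1839: Wed (+1)  1840: Thu (+1)  … (11 more years) …
  1852: Fri (+1)  1853: Sun (+2)  1854: Mon (+1)  1855: Tue (+1) ✓  1856: Wed (+1)
  1857: Fri (+2)  1858: Sat (+1)  1859: Sun (+1)  1860: Mon (+1)  1861: Wed (+2)
  1862: Thu (+1)  1863: Fri (+1)  1864: Sat (+1)  1865: Mon (+2)
Tuesday years: 1827, 1838, 1844, 1849, 1855 — 5 in total.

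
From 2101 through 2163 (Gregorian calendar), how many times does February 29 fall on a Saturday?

Leap years in 2101–2163: 15 of them.
Feb 29 weekday advances by 5 (mod 7) from one leap year to the next four years later (or differs when a century non-leap intervenes).
Leap-day weekdays: 2104:Fri 2108:Wed 2112:Mon 2116:Sat✓ 2120:Thu 2124:Tue 2128:Sun 2132:Fri 2136:Wed 2140:Mon 2144:Sat✓ 2148:Thu 2152:Tue 2156:Sun 2160:Fri
Saturday: 2116, 2144 → 2.

2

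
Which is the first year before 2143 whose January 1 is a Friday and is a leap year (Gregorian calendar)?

Jan 1 advances by 2 weekdays after a leap year and by 1 after a common year.
2143: Jan 1 is Tuesday.
2142: Monday
2141: Sunday
2140: Friday (leap)
2140 begins on a Friday and is a leap year.

2140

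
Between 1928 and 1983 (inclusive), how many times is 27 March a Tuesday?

Track 27 March's weekday year by year (advancing +1, or +2 across a Feb 29):
  1928: Tue ✓  1929: Wed (+1)  1930: Thu (+1)  1931: Fri (+1)  1932: Sun (+2)
  1933: Mon (+1)  1934: Tue (+1) ✓  1935: Wed (+1)  1936: Fri (+2)  1937: Sat (+1)
  1938: Sun (+1)  1939: Mon (+1)  1940: Wed (+2)  1941: Thu (+1)  … (28 more years) …
  1970: Fri (+1)  1971: Sat (+1)  1972: Mon (+2)  1973: Tue (+1) ✓  1974: Wed (+1)
  1975: Thu (+1)  1976: Sat (+2)  1977: Sun (+1)  1978: Mon (+1)  1979: Tue (+1) ✓
  1980: Thu (+2)  1981: Fri (+1)  1982: Sat (+1)  1983: Sun (+1)
Tuesday years: 1928, 1934, 1945, 1951, 1956, 1962, 1973, 1979 — 8 in total.

8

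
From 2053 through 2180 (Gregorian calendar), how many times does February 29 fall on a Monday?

4

Leap years in 2053–2180: 31 of them.
Feb 29 weekday advances by 5 (mod 7) from one leap year to the next four years later (or differs when a century non-leap intervenes).
Leap-day weekdays: 2056:Tue 2060:Sun 2064:Fri 2068:Wed 2072:Mon✓ 2076:Sat 2080:Thu 2084:Tue 2088:Sun 2092:Fri 2096:Wed 2104:Fri 2108:Wed …(5 more)… 2132:Fri 2136:Wed 2140:Mon✓ 2144:Sat 2148:Thu 2152:Tue 2156:Sun 2160:Fri 2164:Wed 2168:Mon✓ 2172:Sat 2176:Thu 2180:Tue
Monday: 2072, 2112, 2140, 2168 → 4.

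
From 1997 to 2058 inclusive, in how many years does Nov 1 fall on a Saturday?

9

Track Nov 1's weekday year by year (advancing +1, or +2 across a Feb 29):
  1997: Sat ✓  1998: Sun (+1)  1999: Mon (+1)  2000: Wed (+2)  2001: Thu (+1)
  2002: Fri (+1)  2003: Sat (+1) ✓  2004: Mon (+2)  2005: Tue (+1)  2006: Wed (+1)
  2007: Thu (+1)  2008: Sat (+2) ✓  2009: Sun (+1)  2010: Mon (+1)  … (34 more years) …
  2045: Wed (+1)  2046: Thu (+1)  2047: Fri (+1)  2048: Sun (+2)  2049: Mon (+1)
  2050: Tue (+1)  2051: Wed (+1)  2052: Fri (+2)  2053: Sat (+1) ✓  2054: Sun (+1)
  2055: Mon (+1)  2056: Wed (+2)  2057: Thu (+1)  2058: Fri (+1)
Saturday years: 1997, 2003, 2008, 2014, 2025, 2031, 2036, 2042, 2053 — 9 in total.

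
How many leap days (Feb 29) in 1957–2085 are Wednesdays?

Leap years in 1957–2085: 32 of them.
Feb 29 weekday advances by 5 (mod 7) from one leap year to the next four years later (or differs when a century non-leap intervenes).
Leap-day weekdays: 1960:Mon 1964:Sat 1968:Thu 1972:Tue 1976:Sun 1980:Fri 1984:Wed✓ 1988:Mon 1992:Sat 1996:Thu 2000:Tue 2004:Sun 2008:Fri …(6 more)… 2036:Fri 2040:Wed✓ 2044:Mon 2048:Sat 2052:Thu 2056:Tue 2060:Sun 2064:Fri 2068:Wed✓ 2072:Mon 2076:Sat 2080:Thu 2084:Tue
Wednesday: 1984, 2012, 2040, 2068 → 4.

4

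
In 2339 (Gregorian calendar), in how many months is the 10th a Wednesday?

1

Check the 10th of each month of 2339: Jan 10: Tue, Feb 10: Fri, Mar 10: Fri, Apr 10: Mon, May 10: Wed, Jun 10: Sat, Jul 10: Mon, Aug 10: Thu, Sep 10: Sun, Oct 10: Tue, Nov 10: Fri, Dec 10: Sun.
Wednesday occurs in May — 1 month.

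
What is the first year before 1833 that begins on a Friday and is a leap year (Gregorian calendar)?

1808

Jan 1 advances by 2 weekdays after a leap year and by 1 after a common year.
1833: Jan 1 is Tuesday.
1832: Sunday (leap)
1831: Saturday
1830: Friday
1829: Thursday
1828: Tuesday (leap)
1827: Monday
1826: Sunday
1825: Saturday
1824: Thursday (leap)
1823: Wednesday
1822: Tuesday
1821: Monday
1820: Saturday (leap)
1819: Friday
1818: Thursday
1817: Wednesday
1816: Monday (leap)
1815: Sunday
1814: Saturday
1813: Friday
1812: Wednesday (leap)
1811: Tuesday
1810: Monday
1809: Sunday
1808: Friday (leap)
1808 begins on a Friday and is a leap year.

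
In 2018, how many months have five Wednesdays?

4

A month of length L has five Wednesdays iff its first Wednesday is on day ≤ L−28 (so day 1–3 in a 31-day month, 1–2 in a 30-day month, day 1 in a leap February).
Checking each month of 2018: Jan starts Mon (31d) ✓; Feb starts Thu (28d); Mar starts Thu (31d); Apr starts Sun (30d); May starts Tue (31d) ✓; Jun starts Fri (30d); Jul starts Sun (31d); Aug starts Wed (31d) ✓; Sep starts Sat (30d); Oct starts Mon (31d) ✓; Nov starts Thu (30d); Dec starts Sat (31d).
Five-Wednesday months: January, May, August, October → 4.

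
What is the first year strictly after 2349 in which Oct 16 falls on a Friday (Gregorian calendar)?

From one year to the next, a fixed date's weekday advances by 1, or by 2 when a Feb 29 lies between the two dates.
2349: October 16 is Sunday.
2350: Monday (+1)
2351: Tuesday (+1)
2352: Thursday (+2)
2353: Friday (+1)
Oct 16 falls on a Friday in 2353.

2353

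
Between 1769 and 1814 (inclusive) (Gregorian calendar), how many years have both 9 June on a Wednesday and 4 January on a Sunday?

Check each year's weekday for 9 June and 4 January:
  1769: Fri/Wed  1770: Sat/Thu  1771: Sun/Fri  1772: Tue/Sat  1773: Wed/Mon  1774: Thu/Tue  1775: Fri/Wed  1776: Sun/Thu  1777: Mon/Sat  1778: Tue/Sun  1779: Wed/Mon  1780: Fri/Tue  1781: Sat/Thu  1782: Sun/Fri  …(18 more)…  1801: Tue/Sun  1802: Wed/Mon  1803: Thu/Tue  1804: Sat/Wed  1805: Sun/Fri  1806: Mon/Sat  1807: Tue/Sun  1808: Thu/Mon  1809: Fri/Wed  1810: Sat/Thu  1811: Sun/Fri  1812: Tue/Sat  1813: Wed/Mon  1814: Thu/Tue
Both conditions hold in: 1784 — 1.

1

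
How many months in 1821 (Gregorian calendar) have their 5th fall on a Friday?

2

Check the 5th of each month of 1821: Jan 5: Fri, Feb 5: Mon, Mar 5: Mon, Apr 5: Thu, May 5: Sat, Jun 5: Tue, Jul 5: Thu, Aug 5: Sun, Sep 5: Wed, Oct 5: Fri, Nov 5: Mon, Dec 5: Wed.
Friday occurs in January, October — 2 months.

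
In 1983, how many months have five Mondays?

4

A month of length L has five Mondays iff its first Monday is on day ≤ L−28 (so day 1–3 in a 31-day month, 1–2 in a 30-day month, day 1 in a leap February).
Checking each month of 1983: Jan starts Sat (31d) ✓; Feb starts Tue (28d); Mar starts Tue (31d); Apr starts Fri (30d); May starts Sun (31d) ✓; Jun starts Wed (30d); Jul starts Fri (31d); Aug starts Mon (31d) ✓; Sep starts Thu (30d); Oct starts Sat (31d) ✓; Nov starts Tue (30d); Dec starts Thu (31d).
Five-Monday months: January, May, August, October → 4.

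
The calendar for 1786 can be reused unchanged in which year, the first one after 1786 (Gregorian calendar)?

Two years share a calendar iff Jan 1 falls on the same weekday and both are leap or both are common. 1786: Jan 1 is Sunday, common year.
1787: Jan 1 Monday, common
1788: Jan 1 Tuesday, leap
1789: Jan 1 Thursday, common
1790: Jan 1 Friday, common
1791: Jan 1 Saturday, common
1792: Jan 1 Sunday, leap
1793: Jan 1 Tuesday, common
1794: Jan 1 Wednesday, common
1795: Jan 1 Thursday, common
1796: Jan 1 Friday, leap
1797: Jan 1 Sunday, common
1797 matches on both conditions.

1797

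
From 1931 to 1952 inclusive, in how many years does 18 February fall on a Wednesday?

Track 18 February's weekday year by year (advancing +1, or +2 across a Feb 29):
  1931: Wed ✓  1932: Thu (+1)  1933: Sat (+2)  1934: Sun (+1)  1935: Mon (+1)
  1936: Tue (+1)  1937: Thu (+2)  1938: Fri (+1)  1939: Sat (+1)  1940: Sun (+1)
  1941: Tue (+2)  1942: Wed (+1) ✓  1943: Thu (+1)  1944: Fri (+1)  1945: Sun (+2)
  1946: Mon (+1)  1947: Tue (+1)  1948: Wed (+1) ✓  1949: Fri (+2)  1950: Sat (+1)
  1951: Sun (+1)  1952: Mon (+1)
Wednesday years: 1931, 1942, 1948 — 3 in total.

3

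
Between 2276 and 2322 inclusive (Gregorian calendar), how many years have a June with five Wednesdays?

June has 30 days; it has five Wednesdays when Wednesday falls among the first (month-length − 28) days — i.e. when June 1 is one of Wednesday/Tuesday.
June 1 by year: 2276:Thu 2277:Fri 2278:Sat 2279:Sun 2280:Tue✓ 2281:Wed✓ 2282:Thu 2283:Fri 2284:Sun 2285:Mon 2286:Tue✓ 2287:Wed✓ 2288:Fri 2289:Sat 2290:Sun …(17 more)… 2308:Mon 2309:Tue✓ 2310:Wed✓ 2311:Thu 2312:Sat 2313:Sun 2314:Mon 2315:Tue✓ 2316:Thu 2317:Fri 2318:Sat 2319:Sun 2320:Tue✓ 2321:Wed✓ 2322:Thu
Years with five Wednesdays: 2280, 2281, 2286, 2287, 2292, 2297, 2298, 2304, 2309, 2310, 2315, 2320, 2321 → 13.

13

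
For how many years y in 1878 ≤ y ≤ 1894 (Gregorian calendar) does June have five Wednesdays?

June has 30 days; it has five Wednesdays when Wednesday falls among the first (month-length − 28) days — i.e. when June 1 is one of Wednesday/Tuesday.
June 1 by year: 1878:Sat 1879:Sun 1880:Tue✓ 1881:Wed✓ 1882:Thu 1883:Fri 1884:Sun 1885:Mon 1886:Tue✓ 1887:Wed✓ 1888:Fri 1889:Sat 1890:Sun 1891:Mon 1892:Wed✓ 1893:Thu 1894:Fri
Years with five Wednesdays: 1880, 1881, 1886, 1887, 1892 → 5.

5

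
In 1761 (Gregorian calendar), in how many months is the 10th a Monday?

1

Check the 10th of each month of 1761: Jan 10: Sat, Feb 10: Tue, Mar 10: Tue, Apr 10: Fri, May 10: Sun, Jun 10: Wed, Jul 10: Fri, Aug 10: Mon, Sep 10: Thu, Oct 10: Sat, Nov 10: Tue, Dec 10: Thu.
Monday occurs in August — 1 month.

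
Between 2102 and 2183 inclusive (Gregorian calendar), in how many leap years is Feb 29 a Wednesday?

3

Leap years in 2102–2183: 20 of them.
Feb 29 weekday advances by 5 (mod 7) from one leap year to the next four years later (or differs when a century non-leap intervenes).
Leap-day weekdays: 2104:Fri 2108:Wed✓ 2112:Mon 2116:Sat 2120:Thu 2124:Tue 2128:Sun 2132:Fri 2136:Wed✓ 2140:Mon 2144:Sat 2148:Thu 2152:Tue 2156:Sun 2160:Fri 2164:Wed✓ 2168:Mon 2172:Sat 2176:Thu 2180:Tue
Wednesday: 2108, 2136, 2164 → 3.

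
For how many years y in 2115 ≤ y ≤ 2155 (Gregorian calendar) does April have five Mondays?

12

April has 30 days; it has five Mondays when Monday falls among the first (month-length − 28) days — i.e. when April 1 is one of Monday/Sunday.
April 1 by year: 2115:Mon✓ 2116:Wed 2117:Thu 2118:Fri 2119:Sat 2120:Mon✓ 2121:Tue 2122:Wed 2123:Thu 2124:Sat 2125:Sun✓ 2126:Mon✓ 2127:Tue 2128:Thu 2129:Fri …(11 more)… 2141:Sat 2142:Sun✓ 2143:Mon✓ 2144:Wed 2145:Thu 2146:Fri 2147:Sat 2148:Mon✓ 2149:Tue 2150:Wed 2151:Thu 2152:Sat 2153:Sun✓ 2154:Mon✓ 2155:Tue
Years with five Mondays: 2115, 2120, 2125, 2126, 2131, 2136, 2137, 2142, 2143, 2148, 2153, 2154 → 12.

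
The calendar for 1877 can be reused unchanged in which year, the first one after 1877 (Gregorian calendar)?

1883

Two years share a calendar iff Jan 1 falls on the same weekday and both are leap or both are common. 1877: Jan 1 is Monday, common year.
1878: Jan 1 Tuesday, common
1879: Jan 1 Wednesday, common
1880: Jan 1 Thursday, leap
1881: Jan 1 Saturday, common
1882: Jan 1 Sunday, common
1883: Jan 1 Monday, common
1883 matches on both conditions.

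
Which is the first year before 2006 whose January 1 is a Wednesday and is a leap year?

1992

Jan 1 advances by 2 weekdays after a leap year and by 1 after a common year.
2006: Jan 1 is Sunday.
2005: Saturday
2004: Thursday (leap)
2003: Wednesday
2002: Tuesday
2001: Monday
2000: Saturday (leap)
1999: Friday
1998: Thursday
1997: Wednesday
1996: Monday (leap)
1995: Sunday
1994: Saturday
1993: Friday
1992: Wednesday (leap)
1992 begins on a Wednesday and is a leap year.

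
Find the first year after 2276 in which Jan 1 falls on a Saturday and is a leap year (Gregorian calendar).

Jan 1 advances by 2 weekdays after a leap year and by 1 after a common year.
2276: Jan 1 is Saturday (leap).
2277: Monday
2278: Tuesday
2279: Wednesday
2280: Thursday (leap)
2281: Saturday
2282: Sunday
2283: Monday
2284: Tuesday (leap)
2285: Thursday
2286: Friday
2287: Saturday
2288: Sunday (leap)
2289: Tuesday
2290: Wednesday
2291: Thursday
2292: Friday (leap)
2293: Sunday
2294: Monday
2295: Tuesday
2296: Wednesday (leap)
2297: Friday
2298: Saturday
2299: Sunday
2300: Monday
2301: Tuesday
2302: Wednesday
2303: Thursday
2304: Friday (leap)
2305: Sunday
2306: Monday
2307: Tuesday
2308: Wednesday (leap)
2309: Friday
2310: Saturday
2311: Sunday
2312: Monday (leap)
2313: Wednesday
2314: Thursday
2315: Friday
2316: Saturday (leap)
2316 begins on a Saturday and is a leap year.

2316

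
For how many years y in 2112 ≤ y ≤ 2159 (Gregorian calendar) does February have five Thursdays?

February has 28 days (29 in leap years); it has five Thursdays when Thursday falls among the first (month-length − 28) days — i.e. when February 1 is Thursday in a leap year (never in a common year).
February 1 by year: 2112:Mon 2113:Wed 2114:Thu 2115:Fri 2116:Sat 2117:Mon 2118:Tue 2119:Wed 2120:Thu✓ 2121:Sat 2122:Sun 2123:Mon 2124:Tue 2125:Thu 2126:Fri …(18 more)… 2145:Mon 2146:Tue 2147:Wed 2148:Thu✓ 2149:Sat 2150:Sun 2151:Mon 2152:Tue 2153:Thu 2154:Fri 2155:Sat 2156:Sun 2157:Tue 2158:Wed 2159:Thu
Years with five Thursdays: 2120, 2148 → 2.

2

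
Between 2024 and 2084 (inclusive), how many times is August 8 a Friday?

Track August 8's weekday year by year (advancing +1, or +2 across a Feb 29):
  2024: Thu  2025: Fri (+1) ✓  2026: Sat (+1)  2027: Sun (+1)  2028: Tue (+2)
  2029: Wed (+1)  2030: Thu (+1)  2031: Fri (+1) ✓  2032: Sun (+2)  2033: Mon (+1)
  2034: Tue (+1)  2035: Wed (+1)  2036: Fri (+2) ✓  2037: Sat (+1)  … (33 more years) …
  2071: Sat (+1)  2072: Mon (+2)  2073: Tue (+1)  2074: Wed (+1)  2075: Thu (+1)
  2076: Sat (+2)  2077: Sun (+1)  2078: Mon (+1)  2079: Tue (+1)  2080: Thu (+2)
  2081: Fri (+1) ✓  2082: Sat (+1)  2083: Sun (+1)  2084: Tue (+2)
Friday years: 2025, 2031, 2036, 2042, 2053, 2059, 2064, 2070, 2081 — 9 in total.

9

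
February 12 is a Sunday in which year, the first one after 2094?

2096

From one year to the next, a fixed date's weekday advances by 1, or by 2 when a Feb 29 lies between the two dates.
2094: February 12 is Friday.
2095: Saturday (+1)
2096: Sunday (+1)
February 12 falls on a Sunday in 2096.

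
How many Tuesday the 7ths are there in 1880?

Check the 7th of each month of 1880: Jan 7: Wed, Feb 7: Sat, Mar 7: Sun, Apr 7: Wed, May 7: Fri, Jun 7: Mon, Jul 7: Wed, Aug 7: Sat, Sep 7: Tue, Oct 7: Thu, Nov 7: Sun, Dec 7: Tue.
Tuesday occurs in September, December — 2 months.

2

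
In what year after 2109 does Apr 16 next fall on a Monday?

From one year to the next, a fixed date's weekday advances by 1, or by 2 when a Feb 29 lies between the two dates.
2109: April 16 is Tuesday.
2110: Wednesday (+1)
2111: Thursday (+1)
2112: Saturday (+2)
2113: Sunday (+1)
2114: Monday (+1)
Apr 16 falls on a Monday in 2114.

2114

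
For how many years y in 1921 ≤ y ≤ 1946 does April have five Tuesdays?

April has 30 days; it has five Tuesdays when Tuesday falls among the first (month-length − 28) days — i.e. when April 1 is one of Tuesday/Monday.
April 1 by year: 1921:Fri 1922:Sat 1923:Sun 1924:Tue✓ 1925:Wed 1926:Thu 1927:Fri 1928:Sun 1929:Mon✓ 1930:Tue✓ 1931:Wed 1932:Fri 1933:Sat 1934:Sun 1935:Mon✓ 1936:Wed 1937:Thu 1938:Fri 1939:Sat 1940:Mon✓ 1941:Tue✓ 1942:Wed 1943:Thu 1944:Sat 1945:Sun 1946:Mon✓
Years with five Tuesdays: 1924, 1929, 1930, 1935, 1940, 1941, 1946 → 7.

7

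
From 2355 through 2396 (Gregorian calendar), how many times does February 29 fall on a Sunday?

Leap years in 2355–2396: 11 of them.
Feb 29 weekday advances by 5 (mod 7) from one leap year to the next four years later (or differs when a century non-leap intervenes).
Leap-day weekdays: 2356:Wed 2360:Mon 2364:Sat 2368:Thu 2372:Tue 2376:Sun✓ 2380:Fri 2384:Wed 2388:Mon 2392:Sat 2396:Thu
Sunday: 2376 → 1.

1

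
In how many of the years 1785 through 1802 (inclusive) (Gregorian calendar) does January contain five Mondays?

January has 31 days; it has five Mondays when Monday falls among the first (month-length − 28) days — i.e. when January 1 is one of Monday/Sunday/Saturday.
January 1 by year: 1785:Sat✓ 1786:Sun✓ 1787:Mon✓ 1788:Tue 1789:Thu 1790:Fri 1791:Sat✓ 1792:Sun✓ 1793:Tue 1794:Wed 1795:Thu 1796:Fri 1797:Sun✓ 1798:Mon✓ 1799:Tue 1800:Wed 1801:Thu 1802:Fri
Years with five Mondays: 1785, 1786, 1787, 1791, 1792, 1797, 1798 → 7.

7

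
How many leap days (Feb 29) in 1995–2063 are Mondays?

Leap years in 1995–2063: 17 of them.
Feb 29 weekday advances by 5 (mod 7) from one leap year to the next four years later (or differs when a century non-leap intervenes).
Leap-day weekdays: 1996:Thu 2000:Tue 2004:Sun 2008:Fri 2012:Wed 2016:Mon✓ 2020:Sat 2024:Thu 2028:Tue 2032:Sun 2036:Fri 2040:Wed 2044:Mon✓ 2048:Sat 2052:Thu 2056:Tue 2060:Sun
Monday: 2016, 2044 → 2.

2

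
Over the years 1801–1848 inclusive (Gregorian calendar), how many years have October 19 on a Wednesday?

7

Track October 19's weekday year by year (advancing +1, or +2 across a Feb 29):
  1801: Mon  1802: Tue (+1)  1803: Wed (+1) ✓  1804: Fri (+2)  1805: Sat (+1)
  1806: Sun (+1)  1807: Mon (+1)  1808: Wed (+2) ✓  1809: Thu (+1)  1810: Fri (+1)
  1811: Sat (+1)  1812: Mon (+2)  1813: Tue (+1)  1814: Wed (+1) ✓  … (20 more years) …
  1835: Mon (+1)  1836: Wed (+2) ✓  1837: Thu (+1)  1838: Fri (+1)  1839: Sat (+1)
  1840: Mon (+2)  1841: Tue (+1)  1842: Wed (+1) ✓  1843: Thu (+1)  1844: Sat (+2)
  1845: Sun (+1)  1846: Mon (+1)  1847: Tue (+1)  1848: Thu (+2)
Wednesday years: 1803, 1808, 1814, 1825, 1831, 1836, 1842 — 7 in total.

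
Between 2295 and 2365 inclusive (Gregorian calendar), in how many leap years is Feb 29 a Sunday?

Leap years in 2295–2365: 17 of them.
Feb 29 weekday advances by 5 (mod 7) from one leap year to the next four years later (or differs when a century non-leap intervenes).
Leap-day weekdays: 2296:Sat 2304:Mon 2308:Sat 2312:Thu 2316:Tue 2320:Sun✓ 2324:Fri 2328:Wed 2332:Mon 2336:Sat 2340:Thu 2344:Tue 2348:Sun✓ 2352:Fri 2356:Wed 2360:Mon 2364:Sat
Sunday: 2320, 2348 → 2.

2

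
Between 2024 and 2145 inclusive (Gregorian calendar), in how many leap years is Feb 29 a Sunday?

4

Leap years in 2024–2145: 30 of them.
Feb 29 weekday advances by 5 (mod 7) from one leap year to the next four years later (or differs when a century non-leap intervenes).
Leap-day weekdays: 2024:Thu 2028:Tue 2032:Sun✓ 2036:Fri 2040:Wed 2044:Mon 2048:Sat 2052:Thu 2056:Tue 2060:Sun✓ 2064:Fri 2068:Wed 2072:Mon …(4 more)… 2092:Fri 2096:Wed 2104:Fri 2108:Wed 2112:Mon 2116:Sat 2120:Thu 2124:Tue 2128:Sun✓ 2132:Fri 2136:Wed 2140:Mon 2144:Sat
Sunday: 2032, 2060, 2088, 2128 → 4.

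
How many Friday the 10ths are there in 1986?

2

Check the 10th of each month of 1986: Jan 10: Fri, Feb 10: Mon, Mar 10: Mon, Apr 10: Thu, May 10: Sat, Jun 10: Tue, Jul 10: Thu, Aug 10: Sun, Sep 10: Wed, Oct 10: Fri, Nov 10: Mon, Dec 10: Wed.
Friday occurs in January, October — 2 months.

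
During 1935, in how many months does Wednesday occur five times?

A month of length L has five Wednesdays iff its first Wednesday is on day ≤ L−28 (so day 1–3 in a 31-day month, 1–2 in a 30-day month, day 1 in a leap February).
Checking each month of 1935: Jan starts Tue (31d) ✓; Feb starts Fri (28d); Mar starts Fri (31d); Apr starts Mon (30d); May starts Wed (31d) ✓; Jun starts Sat (30d); Jul starts Mon (31d) ✓; Aug starts Thu (31d); Sep starts Sun (30d); Oct starts Tue (31d) ✓; Nov starts Fri (30d); Dec starts Sun (31d).
Five-Wednesday months: January, May, July, October → 4.

4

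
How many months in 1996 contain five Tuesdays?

5

A month of length L has five Tuesdays iff its first Tuesday is on day ≤ L−28 (so day 1–3 in a 31-day month, 1–2 in a 30-day month, day 1 in a leap February).
Checking each month of 1996: Jan starts Mon (31d) ✓; Feb starts Thu (29d); Mar starts Fri (31d); Apr starts Mon (30d) ✓; May starts Wed (31d); Jun starts Sat (30d); Jul starts Mon (31d) ✓; Aug starts Thu (31d); Sep starts Sun (30d); Oct starts Tue (31d) ✓; Nov starts Fri (30d); Dec starts Sun (31d) ✓.
Five-Tuesday months: January, April, July, October, December → 5.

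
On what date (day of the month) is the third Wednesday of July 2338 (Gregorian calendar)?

20

July 1, 2338 is a Friday, so the first Wednesday is the 6th.
The third Wednesday is 6 + 14 = 20.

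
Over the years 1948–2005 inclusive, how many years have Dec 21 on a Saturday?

Track Dec 21's weekday year by year (advancing +1, or +2 across a Feb 29):
  1948: Tue  1949: Wed (+1)  1950: Thu (+1)  1951: Fri (+1)  1952: Sun (+2)
  1953: Mon (+1)  1954: Tue (+1)  1955: Wed (+1)  1956: Fri (+2)  1957: Sat (+1) ✓
  1958: Sun (+1)  1959: Mon (+1)  1960: Wed (+2)  1961: Thu (+1)  … (30 more years) …
  1992: Mon (+2)  1993: Tue (+1)  1994: Wed (+1)  1995: Thu (+1)  1996: Sat (+2) ✓
  1997: Sun (+1)  1998: Mon (+1)  1999: Tue (+1)  2000: Thu (+2)  2001: Fri (+1)
  2002: Sat (+1) ✓  2003: Sun (+1)  2004: Tue (+2)  2005: Wed (+1)
Saturday years: 1957, 1963, 1968, 1974, 1985, 1991, 1996, 2002 — 8 in total.

8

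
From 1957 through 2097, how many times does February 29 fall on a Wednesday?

Leap years in 1957–2097: 35 of them.
Feb 29 weekday advances by 5 (mod 7) from one leap year to the next four years later (or differs when a century non-leap intervenes).
Leap-day weekdays: 1960:Mon 1964:Sat 1968:Thu 1972:Tue 1976:Sun 1980:Fri 1984:Wed✓ 1988:Mon 1992:Sat 1996:Thu 2000:Tue 2004:Sun 2008:Fri …(9 more)… 2048:Sat 2052:Thu 2056:Tue 2060:Sun 2064:Fri 2068:Wed✓ 2072:Mon 2076:Sat 2080:Thu 2084:Tue 2088:Sun 2092:Fri 2096:Wed✓
Wednesday: 1984, 2012, 2040, 2068, 2096 → 5.

5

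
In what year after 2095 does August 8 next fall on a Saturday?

2099

From one year to the next, a fixed date's weekday advances by 1, or by 2 when a Feb 29 lies between the two dates.
2095: August 8 is Monday.
2096: Wednesday (+2)
2097: Thursday (+1)
2098: Friday (+1)
2099: Saturday (+1)
August 8 falls on a Saturday in 2099.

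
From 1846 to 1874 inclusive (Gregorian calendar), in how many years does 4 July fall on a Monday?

4

Track 4 July's weekday year by year (advancing +1, or +2 across a Feb 29):
  1846: Sat  1847: Sun (+1)  1848: Tue (+2)  1849: Wed (+1)  1850: Thu (+1)
  1851: Fri (+1)  1852: Sun (+2)  1853: Mon (+1) ✓  1854: Tue (+1)  1855: Wed (+1)
  1856: Fri (+2)  1857: Sat (+1)  1858: Sun (+1)  1859: Mon (+1) ✓  1860: Wed (+2)
  1861: Thu (+1)  1862: Fri (+1)  1863: Sat (+1)  1864: Mon (+2) ✓  1865: Tue (+1)
  1866: Wed (+1)  1867: Thu (+1)  1868: Sat (+2)  1869: Sun (+1)  1870: Mon (+1) ✓
  1871: Tue (+1)  1872: Thu (+2)  1873: Fri (+1)  1874: Sat (+1)
Monday years: 1853, 1859, 1864, 1870 — 4 in total.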